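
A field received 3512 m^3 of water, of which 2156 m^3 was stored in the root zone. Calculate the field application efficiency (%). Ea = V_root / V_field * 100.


Ea = V_root / V_field * 100 = 2156 / 3512 * 100 = 61.3895%

61.3895 %


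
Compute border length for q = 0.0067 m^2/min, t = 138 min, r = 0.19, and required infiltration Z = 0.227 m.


L = q*t/((1+r)*Z)
L = 0.0067*138/((1+0.19)*0.227)
L = 0.9246/0.27013

3.4228 m


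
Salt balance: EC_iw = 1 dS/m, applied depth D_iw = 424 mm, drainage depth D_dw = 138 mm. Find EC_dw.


EC_dw = EC_iw * D_iw / D_dw
EC_dw = 1 * 424 / 138
EC_dw = 424 / 138

3.0725 dS/m


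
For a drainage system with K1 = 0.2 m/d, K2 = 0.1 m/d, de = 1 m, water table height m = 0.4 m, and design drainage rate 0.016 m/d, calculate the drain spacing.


S^2 = 8*K2*de*m/q + 4*K1*m^2/q
S^2 = 8*0.1*1*0.4/0.016 + 4*0.2*0.4^2/0.016
S = sqrt(28.0000)

5.2915 m


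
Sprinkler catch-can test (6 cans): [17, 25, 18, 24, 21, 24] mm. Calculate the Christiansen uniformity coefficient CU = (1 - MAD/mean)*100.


mean = 21.500000 mm
MAD = 2.833333 mm
CU = (1 - 2.833333/21.500000)*100

86.8217 %


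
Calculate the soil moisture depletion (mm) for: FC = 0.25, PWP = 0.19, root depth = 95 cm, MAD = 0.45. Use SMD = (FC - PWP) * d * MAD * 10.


SMD = (FC - PWP) * d * MAD * 10
SMD = (0.25 - 0.19) * 95 * 0.45 * 10
SMD = 0.0600 * 95 * 0.45 * 10

25.6500 mm


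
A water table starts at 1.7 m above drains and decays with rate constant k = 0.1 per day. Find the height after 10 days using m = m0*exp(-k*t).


m = m0 * exp(-k*t)
m = 1.7 * exp(-0.1 * 10)
m = 1.7 * exp(-1.0000)

0.6254 m


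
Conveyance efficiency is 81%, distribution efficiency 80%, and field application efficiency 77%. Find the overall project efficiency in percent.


Ec = 0.81, Eb = 0.8, Ea = 0.77
E = 0.81 * 0.8 * 0.77 * 100 = 49.8960%

49.8960 %


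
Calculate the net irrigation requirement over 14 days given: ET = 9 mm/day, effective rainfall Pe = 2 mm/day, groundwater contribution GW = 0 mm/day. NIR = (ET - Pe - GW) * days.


Daily deficit = ET - Pe - GW = 9 - 2 - 0 = 7 mm/day
NIR = 7 * 14 = 98 mm

98.0000 mm


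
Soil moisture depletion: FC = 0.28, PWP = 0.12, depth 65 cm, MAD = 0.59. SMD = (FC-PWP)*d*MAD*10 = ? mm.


SMD = (FC - PWP) * d * MAD * 10
SMD = (0.28 - 0.12) * 65 * 0.59 * 10
SMD = 0.1600 * 65 * 0.59 * 10

61.3600 mm


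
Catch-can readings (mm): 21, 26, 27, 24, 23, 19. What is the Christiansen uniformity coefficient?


mean = 23.333333 mm
MAD = 2.333333 mm
CU = (1 - 2.333333/23.333333)*100

90.0000 %


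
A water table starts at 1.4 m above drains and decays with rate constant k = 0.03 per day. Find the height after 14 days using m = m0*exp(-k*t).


m = m0 * exp(-k*t)
m = 1.4 * exp(-0.03 * 14)
m = 1.4 * exp(-0.4200)

0.9199 m


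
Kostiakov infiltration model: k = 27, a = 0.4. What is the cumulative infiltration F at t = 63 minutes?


F = k * t^a = 27 * 63^0.4
F = 27 * 5.244888

141.6120 mm


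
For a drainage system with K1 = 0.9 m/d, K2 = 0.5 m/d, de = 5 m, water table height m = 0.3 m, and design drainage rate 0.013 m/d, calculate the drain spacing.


S^2 = 8*K2*de*m/q + 4*K1*m^2/q
S^2 = 8*0.5*5*0.3/0.013 + 4*0.9*0.3^2/0.013
S = sqrt(486.4615)

22.0559 m


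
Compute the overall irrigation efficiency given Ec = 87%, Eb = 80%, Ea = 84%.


Ec = 0.87, Eb = 0.8, Ea = 0.84
E = 0.87 * 0.8 * 0.84 * 100 = 58.4640%

58.4640 %


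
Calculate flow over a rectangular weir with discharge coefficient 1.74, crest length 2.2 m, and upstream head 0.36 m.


Q = C * L * H^(3/2) = 1.74 * 2.2 * 0.36^1.5 = 1.74 * 2.2 * 0.216000

0.8268 m^3/s


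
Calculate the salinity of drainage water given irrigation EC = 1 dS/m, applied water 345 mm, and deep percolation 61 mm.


EC_dw = EC_iw * D_iw / D_dw
EC_dw = 1 * 345 / 61
EC_dw = 345 / 61

5.6557 dS/m


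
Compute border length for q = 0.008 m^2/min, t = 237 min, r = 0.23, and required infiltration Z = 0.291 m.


L = q*t/((1+r)*Z)
L = 0.008*237/((1+0.23)*0.291)
L = 1.896/0.35793

5.2971 m


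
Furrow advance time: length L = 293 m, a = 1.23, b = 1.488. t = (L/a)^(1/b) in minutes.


t = (L/a)^(1/b)
t = (293/1.23)^(1/1.488)
t = 238.211382^(1/1.488)

39.5750 min


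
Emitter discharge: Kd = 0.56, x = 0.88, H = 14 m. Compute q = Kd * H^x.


q = Kd * H^x = 0.56 * 14^0.88 = 0.56 * 10.199824

5.7119 L/h


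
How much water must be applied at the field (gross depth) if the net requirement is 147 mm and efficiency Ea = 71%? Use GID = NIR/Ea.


Ea = 71% = 0.71
GID = NIR / Ea = 147 / 0.71 = 207.0423 mm

207.0423 mm


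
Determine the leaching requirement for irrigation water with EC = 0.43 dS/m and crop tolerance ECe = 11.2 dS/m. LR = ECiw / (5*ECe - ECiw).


LR = ECiw / (5*ECe - ECiw)
LR = 0.43 / (5*11.2 - 0.43)
LR = 0.43 / 55.5700

0.0077


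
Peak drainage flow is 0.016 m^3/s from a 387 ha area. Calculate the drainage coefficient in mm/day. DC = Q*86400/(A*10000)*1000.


DC = Q * 86400 / (A * 10000) * 1000
DC = 0.016 * 86400 / (387 * 10000) * 1000
DC = 1382400.0000 / 3870000

0.3572 mm/day


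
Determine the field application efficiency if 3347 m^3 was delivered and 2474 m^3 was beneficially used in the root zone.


Ea = V_root / V_field * 100 = 2474 / 3347 * 100 = 73.9169%

73.9169 %


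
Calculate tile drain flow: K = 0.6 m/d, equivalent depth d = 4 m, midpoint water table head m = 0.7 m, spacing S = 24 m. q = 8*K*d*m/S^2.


q = 8*K*d*m/S^2
q = 8*0.6*4*0.7/24^2
q = 13.4400 / 576

0.0233 m/d


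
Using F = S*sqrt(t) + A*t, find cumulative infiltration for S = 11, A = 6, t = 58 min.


F = S*sqrt(t) + A*t
F = 11*sqrt(58) + 6*58
F = 11*7.615773 + 348

431.7735 mm


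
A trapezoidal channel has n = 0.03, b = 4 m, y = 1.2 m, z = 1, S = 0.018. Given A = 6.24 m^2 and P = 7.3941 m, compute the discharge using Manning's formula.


R = A/P = 6.24/7.3941 = 0.843916
Q = (1/0.03) * 6.24 * 0.843916^(2/3) * 0.018^0.5

24.9210 m^3/s


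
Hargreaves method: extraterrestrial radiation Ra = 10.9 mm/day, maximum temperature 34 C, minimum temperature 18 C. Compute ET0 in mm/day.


Tmean = (Tmax + Tmin)/2 = (34 + 18)/2 = 26.0
ET0 = 0.0023 * 10.9 * (26.0 + 17.8) * sqrt(34 - 18)
ET0 = 0.0023 * 10.9 * 43.8 * 4.000000

4.3923 mm/day


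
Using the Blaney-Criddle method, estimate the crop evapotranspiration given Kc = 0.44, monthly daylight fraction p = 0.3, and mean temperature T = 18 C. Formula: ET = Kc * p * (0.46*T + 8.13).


ET = Kc * p * (0.46*T + 8.13)
ET = 0.44 * 0.3 * (0.46*18 + 8.13)
ET = 0.44 * 0.3 * 16.4100

2.1661 mm/day


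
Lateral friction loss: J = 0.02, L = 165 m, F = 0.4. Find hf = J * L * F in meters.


hf = J * L * F = 0.02 * 165 * 0.4 = 1.3200 m

1.3200 m


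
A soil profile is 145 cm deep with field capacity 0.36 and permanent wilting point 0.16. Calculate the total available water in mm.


AWC = (FC - PWP) * d * 10
AWC = (0.36 - 0.16) * 145 * 10
AWC = 0.2000 * 145 * 10

290.0000 mm


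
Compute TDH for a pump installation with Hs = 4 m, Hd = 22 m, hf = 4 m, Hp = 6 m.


TDH = Hs + Hd + hf + Hp = 4 + 22 + 4 + 6 = 36

36 m


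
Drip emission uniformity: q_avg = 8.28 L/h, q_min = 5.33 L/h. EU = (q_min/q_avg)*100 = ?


EU = (q_min/q_avg)*100 = (5.33/8.28)*100 = 64.3720%

64.3720 %


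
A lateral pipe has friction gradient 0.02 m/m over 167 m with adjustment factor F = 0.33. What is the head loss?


hf = J * L * F = 0.02 * 167 * 0.33 = 1.1022 m

1.1022 m


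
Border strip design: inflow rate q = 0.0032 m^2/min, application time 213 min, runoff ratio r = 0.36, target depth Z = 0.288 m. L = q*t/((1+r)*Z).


L = q*t/((1+r)*Z)
L = 0.0032*213/((1+0.36)*0.288)
L = 0.6816/0.39168

1.7402 m


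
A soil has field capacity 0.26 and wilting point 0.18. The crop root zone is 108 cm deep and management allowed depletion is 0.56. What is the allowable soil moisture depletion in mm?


SMD = (FC - PWP) * d * MAD * 10
SMD = (0.26 - 0.18) * 108 * 0.56 * 10
SMD = 0.0800 * 108 * 0.56 * 10

48.3840 mm


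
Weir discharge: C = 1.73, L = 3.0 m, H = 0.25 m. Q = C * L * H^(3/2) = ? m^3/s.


Q = C * L * H^(3/2) = 1.73 * 3.0 * 0.25^1.5 = 1.73 * 3.0 * 0.125000

0.6487 m^3/s


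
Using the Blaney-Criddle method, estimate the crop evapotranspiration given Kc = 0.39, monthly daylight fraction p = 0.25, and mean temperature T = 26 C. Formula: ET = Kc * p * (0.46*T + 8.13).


ET = Kc * p * (0.46*T + 8.13)
ET = 0.39 * 0.25 * (0.46*26 + 8.13)
ET = 0.39 * 0.25 * 20.0900

1.9588 mm/day


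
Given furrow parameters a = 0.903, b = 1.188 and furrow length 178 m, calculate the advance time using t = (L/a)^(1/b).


t = (L/a)^(1/b)
t = (178/0.903)^(1/1.188)
t = 197.120709^(1/1.188)

85.4265 min


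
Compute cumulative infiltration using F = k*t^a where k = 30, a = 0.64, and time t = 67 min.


F = k * t^a = 30 * 67^0.64
F = 30 * 14.746463

442.3939 mm


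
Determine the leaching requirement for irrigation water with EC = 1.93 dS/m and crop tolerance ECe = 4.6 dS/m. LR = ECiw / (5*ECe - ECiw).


LR = ECiw / (5*ECe - ECiw)
LR = 1.93 / (5*4.6 - 1.93)
LR = 1.93 / 21.0700

0.0916


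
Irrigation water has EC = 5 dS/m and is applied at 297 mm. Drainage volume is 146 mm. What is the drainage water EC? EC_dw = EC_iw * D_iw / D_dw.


EC_dw = EC_iw * D_iw / D_dw
EC_dw = 5 * 297 / 146
EC_dw = 1485 / 146

10.1712 dS/m


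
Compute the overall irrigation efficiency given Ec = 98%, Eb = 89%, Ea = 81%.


Ec = 0.98, Eb = 0.89, Ea = 0.81
E = 0.98 * 0.89 * 0.81 * 100 = 70.6482%

70.6482 %


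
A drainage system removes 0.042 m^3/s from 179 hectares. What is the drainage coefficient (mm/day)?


DC = Q * 86400 / (A * 10000) * 1000
DC = 0.042 * 86400 / (179 * 10000) * 1000
DC = 3628800.0000 / 1790000

2.0273 mm/day


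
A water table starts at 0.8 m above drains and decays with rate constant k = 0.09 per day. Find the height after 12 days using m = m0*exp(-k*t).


m = m0 * exp(-k*t)
m = 0.8 * exp(-0.09 * 12)
m = 0.8 * exp(-1.0800)

0.2717 m


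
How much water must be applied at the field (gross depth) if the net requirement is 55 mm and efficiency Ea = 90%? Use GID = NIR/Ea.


Ea = 90% = 0.9
GID = NIR / Ea = 55 / 0.9 = 61.1111 mm

61.1111 mm


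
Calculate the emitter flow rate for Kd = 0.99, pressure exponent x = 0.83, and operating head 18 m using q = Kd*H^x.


q = Kd * H^x = 0.99 * 18^0.83 = 0.99 * 11.012253

10.9021 L/h


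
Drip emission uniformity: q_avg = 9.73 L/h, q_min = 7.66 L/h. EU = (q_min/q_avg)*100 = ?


EU = (q_min/q_avg)*100 = (7.66/9.73)*100 = 78.7256%

78.7256 %


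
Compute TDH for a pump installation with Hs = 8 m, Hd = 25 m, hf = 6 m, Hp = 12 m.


TDH = Hs + Hd + hf + Hp = 8 + 25 + 6 + 12 = 51

51 m


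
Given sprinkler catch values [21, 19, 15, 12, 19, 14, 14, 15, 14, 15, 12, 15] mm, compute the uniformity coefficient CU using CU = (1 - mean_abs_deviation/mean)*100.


mean = 15.416667 mm
MAD = 2.125000 mm
CU = (1 - 2.125000/15.416667)*100

86.2162 %


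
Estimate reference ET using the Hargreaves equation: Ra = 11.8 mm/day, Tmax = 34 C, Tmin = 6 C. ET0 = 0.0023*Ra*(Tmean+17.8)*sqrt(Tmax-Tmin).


Tmean = (Tmax + Tmin)/2 = (34 + 6)/2 = 20.0
ET0 = 0.0023 * 11.8 * (20.0 + 17.8) * sqrt(34 - 6)
ET0 = 0.0023 * 11.8 * 37.8 * 5.291503

5.4285 mm/day


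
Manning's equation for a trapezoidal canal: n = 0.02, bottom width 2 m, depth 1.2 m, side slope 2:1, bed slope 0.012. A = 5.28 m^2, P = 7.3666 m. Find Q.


R = A/P = 5.28/7.3666 = 0.716749
Q = (1/0.02) * 5.28 * 0.716749^(2/3) * 0.012^0.5

23.1618 m^3/s


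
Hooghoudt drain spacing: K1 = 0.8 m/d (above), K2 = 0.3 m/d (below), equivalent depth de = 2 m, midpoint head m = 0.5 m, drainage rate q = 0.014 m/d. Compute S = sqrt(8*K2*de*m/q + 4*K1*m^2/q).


S^2 = 8*K2*de*m/q + 4*K1*m^2/q
S^2 = 8*0.3*2*0.5/0.014 + 4*0.8*0.5^2/0.014
S = sqrt(228.5714)

15.1186 m


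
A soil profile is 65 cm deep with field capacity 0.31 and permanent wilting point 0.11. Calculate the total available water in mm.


AWC = (FC - PWP) * d * 10
AWC = (0.31 - 0.11) * 65 * 10
AWC = 0.2000 * 65 * 10

130.0000 mm


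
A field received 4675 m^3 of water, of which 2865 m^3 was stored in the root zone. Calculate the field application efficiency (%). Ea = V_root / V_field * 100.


Ea = V_root / V_field * 100 = 2865 / 4675 * 100 = 61.2834%

61.2834 %


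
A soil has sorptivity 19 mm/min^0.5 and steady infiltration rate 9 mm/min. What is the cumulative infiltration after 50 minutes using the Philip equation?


F = S*sqrt(t) + A*t
F = 19*sqrt(50) + 9*50
F = 19*7.071068 + 450

584.3503 mm


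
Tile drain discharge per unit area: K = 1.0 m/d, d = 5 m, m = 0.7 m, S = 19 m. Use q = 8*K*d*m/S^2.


q = 8*K*d*m/S^2
q = 8*1.0*5*0.7/19^2
q = 28.0000 / 361

0.0776 m/d


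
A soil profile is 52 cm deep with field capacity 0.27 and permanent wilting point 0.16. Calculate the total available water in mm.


AWC = (FC - PWP) * d * 10
AWC = (0.27 - 0.16) * 52 * 10
AWC = 0.1100 * 52 * 10

57.2000 mm


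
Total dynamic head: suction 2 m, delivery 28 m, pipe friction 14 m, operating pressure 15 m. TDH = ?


TDH = Hs + Hd + hf + Hp = 2 + 28 + 14 + 15 = 59

59 m


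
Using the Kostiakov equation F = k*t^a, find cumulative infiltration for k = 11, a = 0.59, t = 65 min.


F = k * t^a = 11 * 65^0.59
F = 11 * 11.738670

129.1254 mm


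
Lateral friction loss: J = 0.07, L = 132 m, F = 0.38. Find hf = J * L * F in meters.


hf = J * L * F = 0.07 * 132 * 0.38 = 3.5112 m

3.5112 m


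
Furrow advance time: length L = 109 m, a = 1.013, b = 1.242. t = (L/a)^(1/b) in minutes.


t = (L/a)^(1/b)
t = (109/1.013)^(1/1.242)
t = 107.601185^(1/1.242)

43.2438 min


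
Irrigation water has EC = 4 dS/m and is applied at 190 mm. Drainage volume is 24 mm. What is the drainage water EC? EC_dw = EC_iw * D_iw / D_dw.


EC_dw = EC_iw * D_iw / D_dw
EC_dw = 4 * 190 / 24
EC_dw = 760 / 24

31.6667 dS/m


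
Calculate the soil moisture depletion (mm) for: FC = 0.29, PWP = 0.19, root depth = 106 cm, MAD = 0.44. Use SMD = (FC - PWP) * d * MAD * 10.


SMD = (FC - PWP) * d * MAD * 10
SMD = (0.29 - 0.19) * 106 * 0.44 * 10
SMD = 0.1000 * 106 * 0.44 * 10

46.6400 mm


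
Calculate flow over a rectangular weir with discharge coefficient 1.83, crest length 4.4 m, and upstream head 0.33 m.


Q = C * L * H^(3/2) = 1.83 * 4.4 * 0.33^1.5 = 1.83 * 4.4 * 0.189571

1.5264 m^3/s


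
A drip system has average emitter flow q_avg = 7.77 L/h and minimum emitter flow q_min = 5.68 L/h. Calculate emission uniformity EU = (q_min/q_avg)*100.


EU = (q_min/q_avg)*100 = (5.68/7.77)*100 = 73.1017%

73.1017 %


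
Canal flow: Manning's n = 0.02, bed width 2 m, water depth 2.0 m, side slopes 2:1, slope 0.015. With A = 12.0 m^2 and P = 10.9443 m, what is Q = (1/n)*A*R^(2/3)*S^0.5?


R = A/P = 12.0/10.9443 = 1.096461
Q = (1/0.02) * 12.0 * 1.096461^(2/3) * 0.015^0.5

78.1374 m^3/s


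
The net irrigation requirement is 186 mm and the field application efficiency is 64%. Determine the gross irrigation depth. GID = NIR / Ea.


Ea = 64% = 0.64
GID = NIR / Ea = 186 / 0.64 = 290.6250 mm

290.6250 mm


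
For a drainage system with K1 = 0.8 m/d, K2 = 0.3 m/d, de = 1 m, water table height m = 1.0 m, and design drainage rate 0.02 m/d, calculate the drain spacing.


S^2 = 8*K2*de*m/q + 4*K1*m^2/q
S^2 = 8*0.3*1*1.0/0.02 + 4*0.8*1.0^2/0.02
S = sqrt(280.0000)

16.7332 m


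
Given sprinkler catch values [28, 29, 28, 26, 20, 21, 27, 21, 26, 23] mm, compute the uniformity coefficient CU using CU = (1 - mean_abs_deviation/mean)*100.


mean = 24.900000 mm
MAD = 2.920000 mm
CU = (1 - 2.920000/24.900000)*100

88.2731 %


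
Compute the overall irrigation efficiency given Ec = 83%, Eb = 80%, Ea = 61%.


Ec = 0.83, Eb = 0.8, Ea = 0.61
E = 0.83 * 0.8 * 0.61 * 100 = 40.5040%

40.5040 %


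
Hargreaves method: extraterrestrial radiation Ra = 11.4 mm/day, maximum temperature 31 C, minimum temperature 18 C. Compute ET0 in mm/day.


Tmean = (Tmax + Tmin)/2 = (31 + 18)/2 = 24.5
ET0 = 0.0023 * 11.4 * (24.5 + 17.8) * sqrt(31 - 18)
ET0 = 0.0023 * 11.4 * 42.3 * 3.605551

3.9989 mm/day


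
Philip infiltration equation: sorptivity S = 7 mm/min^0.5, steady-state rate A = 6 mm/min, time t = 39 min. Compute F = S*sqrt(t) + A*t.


F = S*sqrt(t) + A*t
F = 7*sqrt(39) + 6*39
F = 7*6.244998 + 234

277.7150 mm


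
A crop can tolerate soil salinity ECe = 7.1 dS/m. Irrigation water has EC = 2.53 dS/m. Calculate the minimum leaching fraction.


LR = ECiw / (5*ECe - ECiw)
LR = 2.53 / (5*7.1 - 2.53)
LR = 2.53 / 32.9700

0.0767


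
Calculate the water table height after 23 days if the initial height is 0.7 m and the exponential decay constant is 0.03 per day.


m = m0 * exp(-k*t)
m = 0.7 * exp(-0.03 * 23)
m = 0.7 * exp(-0.6900)

0.3511 m


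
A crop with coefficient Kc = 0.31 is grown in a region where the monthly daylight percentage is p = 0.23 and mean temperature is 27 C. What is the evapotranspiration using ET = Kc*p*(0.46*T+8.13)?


ET = Kc * p * (0.46*T + 8.13)
ET = 0.31 * 0.23 * (0.46*27 + 8.13)
ET = 0.31 * 0.23 * 20.5500

1.4652 mm/day


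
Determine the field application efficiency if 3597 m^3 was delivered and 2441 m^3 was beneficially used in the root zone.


Ea = V_root / V_field * 100 = 2441 / 3597 * 100 = 67.8621%

67.8621 %


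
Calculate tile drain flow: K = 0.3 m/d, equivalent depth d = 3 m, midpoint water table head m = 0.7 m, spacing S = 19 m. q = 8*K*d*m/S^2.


q = 8*K*d*m/S^2
q = 8*0.3*3*0.7/19^2
q = 5.0400 / 361

0.0140 m/d


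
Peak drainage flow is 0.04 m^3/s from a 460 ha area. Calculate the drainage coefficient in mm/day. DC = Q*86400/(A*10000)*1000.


DC = Q * 86400 / (A * 10000) * 1000
DC = 0.04 * 86400 / (460 * 10000) * 1000
DC = 3456000.0000 / 4600000

0.7513 mm/day


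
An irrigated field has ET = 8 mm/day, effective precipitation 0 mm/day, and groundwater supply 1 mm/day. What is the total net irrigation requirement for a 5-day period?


Daily deficit = ET - Pe - GW = 8 - 0 - 1 = 7 mm/day
NIR = 7 * 5 = 35 mm

35.0000 mm


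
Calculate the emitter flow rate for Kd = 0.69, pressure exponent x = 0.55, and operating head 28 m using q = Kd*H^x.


q = Kd * H^x = 0.69 * 28^0.55 = 0.69 * 6.250819

4.3131 L/h


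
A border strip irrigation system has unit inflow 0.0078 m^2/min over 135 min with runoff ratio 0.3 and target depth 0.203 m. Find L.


L = q*t/((1+r)*Z)
L = 0.0078*135/((1+0.3)*0.203)
L = 1.053/0.2639

3.9901 m


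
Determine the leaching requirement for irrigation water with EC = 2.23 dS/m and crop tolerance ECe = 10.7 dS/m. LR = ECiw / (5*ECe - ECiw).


LR = ECiw / (5*ECe - ECiw)
LR = 2.23 / (5*10.7 - 2.23)
LR = 2.23 / 51.2700

0.0435


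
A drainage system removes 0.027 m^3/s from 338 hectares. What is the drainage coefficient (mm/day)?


DC = Q * 86400 / (A * 10000) * 1000
DC = 0.027 * 86400 / (338 * 10000) * 1000
DC = 2332800.0000 / 3380000

0.6902 mm/day


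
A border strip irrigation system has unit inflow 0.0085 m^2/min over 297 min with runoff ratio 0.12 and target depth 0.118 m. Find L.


L = q*t/((1+r)*Z)
L = 0.0085*297/((1+0.12)*0.118)
L = 2.5245/0.13216

19.1018 m


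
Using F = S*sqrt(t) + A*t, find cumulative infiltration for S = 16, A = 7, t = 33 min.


F = S*sqrt(t) + A*t
F = 16*sqrt(33) + 7*33
F = 16*5.744563 + 231

322.9130 mm


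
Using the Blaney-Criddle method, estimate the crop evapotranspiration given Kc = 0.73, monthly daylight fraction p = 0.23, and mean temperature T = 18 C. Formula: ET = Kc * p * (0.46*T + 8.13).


ET = Kc * p * (0.46*T + 8.13)
ET = 0.73 * 0.23 * (0.46*18 + 8.13)
ET = 0.73 * 0.23 * 16.4100

2.7552 mm/day


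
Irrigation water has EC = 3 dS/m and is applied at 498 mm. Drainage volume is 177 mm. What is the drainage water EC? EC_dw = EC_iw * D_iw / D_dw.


EC_dw = EC_iw * D_iw / D_dw
EC_dw = 3 * 498 / 177
EC_dw = 1494 / 177

8.4407 dS/m


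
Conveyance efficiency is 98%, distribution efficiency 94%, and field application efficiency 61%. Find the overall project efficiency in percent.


Ec = 0.98, Eb = 0.94, Ea = 0.61
E = 0.98 * 0.94 * 0.61 * 100 = 56.1932%

56.1932 %


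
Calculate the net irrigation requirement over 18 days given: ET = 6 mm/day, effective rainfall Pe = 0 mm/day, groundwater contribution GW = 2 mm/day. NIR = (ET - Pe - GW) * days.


Daily deficit = ET - Pe - GW = 6 - 0 - 2 = 4 mm/day
NIR = 4 * 18 = 72 mm

72.0000 mm


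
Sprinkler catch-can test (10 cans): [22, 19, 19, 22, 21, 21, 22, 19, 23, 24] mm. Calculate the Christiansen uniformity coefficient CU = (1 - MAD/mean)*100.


mean = 21.200000 mm
MAD = 1.400000 mm
CU = (1 - 1.400000/21.200000)*100

93.3962 %


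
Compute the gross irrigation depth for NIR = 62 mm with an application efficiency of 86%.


Ea = 86% = 0.86
GID = NIR / Ea = 62 / 0.86 = 72.0930 mm

72.0930 mm


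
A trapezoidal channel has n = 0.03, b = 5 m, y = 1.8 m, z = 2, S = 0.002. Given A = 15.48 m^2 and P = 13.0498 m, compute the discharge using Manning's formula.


R = A/P = 15.48/13.0498 = 1.186225
Q = (1/0.03) * 15.48 * 1.186225^(2/3) * 0.002^0.5

25.8589 m^3/s


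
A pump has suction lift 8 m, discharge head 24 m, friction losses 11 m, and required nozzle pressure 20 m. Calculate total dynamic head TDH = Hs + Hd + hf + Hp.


TDH = Hs + Hd + hf + Hp = 8 + 24 + 11 + 20 = 63

63 m


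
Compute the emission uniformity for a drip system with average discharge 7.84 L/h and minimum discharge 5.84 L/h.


EU = (q_min/q_avg)*100 = (5.84/7.84)*100 = 74.4898%

74.4898 %


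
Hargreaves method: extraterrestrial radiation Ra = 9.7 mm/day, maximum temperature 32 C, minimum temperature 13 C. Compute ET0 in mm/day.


Tmean = (Tmax + Tmin)/2 = (32 + 13)/2 = 22.5
ET0 = 0.0023 * 9.7 * (22.5 + 17.8) * sqrt(32 - 13)
ET0 = 0.0023 * 9.7 * 40.3 * 4.358899

3.9191 mm/day


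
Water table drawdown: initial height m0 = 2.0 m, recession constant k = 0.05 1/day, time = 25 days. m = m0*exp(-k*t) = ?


m = m0 * exp(-k*t)
m = 2.0 * exp(-0.05 * 25)
m = 2.0 * exp(-1.2500)

0.5730 m


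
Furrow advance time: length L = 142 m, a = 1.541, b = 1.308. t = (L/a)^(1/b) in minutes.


t = (L/a)^(1/b)
t = (142/1.541)^(1/1.308)
t = 92.147956^(1/1.308)

31.7615 min


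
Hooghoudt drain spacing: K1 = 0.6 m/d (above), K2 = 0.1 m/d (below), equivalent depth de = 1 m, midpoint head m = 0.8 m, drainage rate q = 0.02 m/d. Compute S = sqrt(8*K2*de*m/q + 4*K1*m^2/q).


S^2 = 8*K2*de*m/q + 4*K1*m^2/q
S^2 = 8*0.1*1*0.8/0.02 + 4*0.6*0.8^2/0.02
S = sqrt(108.8000)

10.4307 m


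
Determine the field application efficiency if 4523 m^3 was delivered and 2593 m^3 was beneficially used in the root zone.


Ea = V_root / V_field * 100 = 2593 / 4523 * 100 = 57.3292%

57.3292 %


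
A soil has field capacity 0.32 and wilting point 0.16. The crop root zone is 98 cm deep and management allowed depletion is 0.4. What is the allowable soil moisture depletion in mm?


SMD = (FC - PWP) * d * MAD * 10
SMD = (0.32 - 0.16) * 98 * 0.4 * 10
SMD = 0.1600 * 98 * 0.4 * 10

62.7200 mm


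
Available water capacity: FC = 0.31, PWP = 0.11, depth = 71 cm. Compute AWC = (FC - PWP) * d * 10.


AWC = (FC - PWP) * d * 10
AWC = (0.31 - 0.11) * 71 * 10
AWC = 0.2000 * 71 * 10

142.0000 mm


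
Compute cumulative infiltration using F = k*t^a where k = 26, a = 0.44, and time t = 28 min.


F = k * t^a = 26 * 28^0.44
F = 26 * 4.332609

112.6478 mm


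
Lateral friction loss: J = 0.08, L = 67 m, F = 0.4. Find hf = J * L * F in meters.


hf = J * L * F = 0.08 * 67 * 0.4 = 2.1440 m

2.1440 m


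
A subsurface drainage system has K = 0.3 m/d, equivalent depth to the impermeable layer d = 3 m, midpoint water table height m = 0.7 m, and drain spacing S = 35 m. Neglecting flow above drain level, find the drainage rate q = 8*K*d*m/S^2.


q = 8*K*d*m/S^2
q = 8*0.3*3*0.7/35^2
q = 5.0400 / 1225

0.0041 m/d


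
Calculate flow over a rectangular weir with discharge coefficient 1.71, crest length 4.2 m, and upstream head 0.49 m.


Q = C * L * H^(3/2) = 1.71 * 4.2 * 0.49^1.5 = 1.71 * 4.2 * 0.343000

2.4634 m^3/s


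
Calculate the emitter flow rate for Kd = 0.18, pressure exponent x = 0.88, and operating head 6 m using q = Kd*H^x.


q = Kd * H^x = 0.18 * 6^0.88 = 0.18 * 4.839195

0.8711 L/h


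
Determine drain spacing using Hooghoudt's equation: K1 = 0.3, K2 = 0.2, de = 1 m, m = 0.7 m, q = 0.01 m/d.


S^2 = 8*K2*de*m/q + 4*K1*m^2/q
S^2 = 8*0.2*1*0.7/0.01 + 4*0.3*0.7^2/0.01
S = sqrt(170.8000)

13.0690 m


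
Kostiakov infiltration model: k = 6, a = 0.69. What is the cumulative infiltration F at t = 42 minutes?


F = k * t^a = 6 * 42^0.69
F = 6 * 13.183843

79.1031 mm


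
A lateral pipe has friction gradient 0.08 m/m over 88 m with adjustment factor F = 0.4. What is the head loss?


hf = J * L * F = 0.08 * 88 * 0.4 = 2.8160 m

2.8160 m


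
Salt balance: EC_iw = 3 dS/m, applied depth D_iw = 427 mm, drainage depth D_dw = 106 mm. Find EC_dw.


EC_dw = EC_iw * D_iw / D_dw
EC_dw = 3 * 427 / 106
EC_dw = 1281 / 106

12.0849 dS/m


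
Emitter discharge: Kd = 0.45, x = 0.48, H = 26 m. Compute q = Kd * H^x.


q = Kd * H^x = 0.45 * 26^0.48 = 0.45 * 4.777352

2.1498 L/h


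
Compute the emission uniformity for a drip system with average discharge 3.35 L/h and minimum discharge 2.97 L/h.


EU = (q_min/q_avg)*100 = (2.97/3.35)*100 = 88.6567%

88.6567 %


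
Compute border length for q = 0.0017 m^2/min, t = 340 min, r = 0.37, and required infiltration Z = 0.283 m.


L = q*t/((1+r)*Z)
L = 0.0017*340/((1+0.37)*0.283)
L = 0.578/0.38771

1.4908 m


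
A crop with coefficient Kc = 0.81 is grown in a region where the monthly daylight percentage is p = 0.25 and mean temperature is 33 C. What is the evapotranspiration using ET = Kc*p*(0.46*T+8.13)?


ET = Kc * p * (0.46*T + 8.13)
ET = 0.81 * 0.25 * (0.46*33 + 8.13)
ET = 0.81 * 0.25 * 23.3100

4.7203 mm/day


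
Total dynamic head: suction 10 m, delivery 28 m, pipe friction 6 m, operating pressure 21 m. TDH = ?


TDH = Hs + Hd + hf + Hp = 10 + 28 + 6 + 21 = 65

65 m


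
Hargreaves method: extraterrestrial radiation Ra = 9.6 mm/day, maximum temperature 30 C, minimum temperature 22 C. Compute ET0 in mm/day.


Tmean = (Tmax + Tmin)/2 = (30 + 22)/2 = 26.0
ET0 = 0.0023 * 9.6 * (26.0 + 17.8) * sqrt(30 - 22)
ET0 = 0.0023 * 9.6 * 43.8 * 2.828427

2.7354 mm/day


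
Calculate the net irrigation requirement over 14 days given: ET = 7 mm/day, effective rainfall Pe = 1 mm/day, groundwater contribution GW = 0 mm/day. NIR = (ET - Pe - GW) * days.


Daily deficit = ET - Pe - GW = 7 - 1 - 0 = 6 mm/day
NIR = 6 * 14 = 84 mm

84.0000 mm


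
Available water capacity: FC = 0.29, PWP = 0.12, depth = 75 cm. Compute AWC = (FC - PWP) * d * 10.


AWC = (FC - PWP) * d * 10
AWC = (0.29 - 0.12) * 75 * 10
AWC = 0.1700 * 75 * 10

127.5000 mm


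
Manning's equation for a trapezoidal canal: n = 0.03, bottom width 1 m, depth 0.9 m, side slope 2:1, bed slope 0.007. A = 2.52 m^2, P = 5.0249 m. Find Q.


R = A/P = 2.52/5.0249 = 0.501503
Q = (1/0.03) * 2.52 * 0.501503^(2/3) * 0.007^0.5

4.4362 m^3/s


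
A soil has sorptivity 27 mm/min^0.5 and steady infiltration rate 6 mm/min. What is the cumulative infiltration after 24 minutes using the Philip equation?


F = S*sqrt(t) + A*t
F = 27*sqrt(24) + 6*24
F = 27*4.898979 + 144

276.2724 mm


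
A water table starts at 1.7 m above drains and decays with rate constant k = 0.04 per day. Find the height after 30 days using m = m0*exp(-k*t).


m = m0 * exp(-k*t)
m = 1.7 * exp(-0.04 * 30)
m = 1.7 * exp(-1.2000)

0.5120 m


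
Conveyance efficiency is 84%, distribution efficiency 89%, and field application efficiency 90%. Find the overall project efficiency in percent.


Ec = 0.84, Eb = 0.89, Ea = 0.9
E = 0.84 * 0.89 * 0.9 * 100 = 67.2840%

67.2840 %


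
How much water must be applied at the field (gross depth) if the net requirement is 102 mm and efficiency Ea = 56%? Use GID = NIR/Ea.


Ea = 56% = 0.56
GID = NIR / Ea = 102 / 0.56 = 182.1429 mm

182.1429 mm


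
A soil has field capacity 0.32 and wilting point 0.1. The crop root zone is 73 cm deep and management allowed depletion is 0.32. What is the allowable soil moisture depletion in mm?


SMD = (FC - PWP) * d * MAD * 10
SMD = (0.32 - 0.1) * 73 * 0.32 * 10
SMD = 0.2200 * 73 * 0.32 * 10

51.3920 mm


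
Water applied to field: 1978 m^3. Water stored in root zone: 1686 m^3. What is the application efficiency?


Ea = V_root / V_field * 100 = 1686 / 1978 * 100 = 85.2376%

85.2376 %


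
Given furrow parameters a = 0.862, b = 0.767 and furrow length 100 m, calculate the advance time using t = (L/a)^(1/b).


t = (L/a)^(1/b)
t = (100/0.862)^(1/0.767)
t = 116.009281^(1/0.767)

491.6390 min


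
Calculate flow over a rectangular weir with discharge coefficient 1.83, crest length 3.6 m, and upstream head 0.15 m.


Q = C * L * H^(3/2) = 1.83 * 3.6 * 0.15^1.5 = 1.83 * 3.6 * 0.058095

0.3827 m^3/s


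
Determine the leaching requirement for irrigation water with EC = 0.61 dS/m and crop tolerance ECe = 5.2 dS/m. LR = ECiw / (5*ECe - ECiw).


LR = ECiw / (5*ECe - ECiw)
LR = 0.61 / (5*5.2 - 0.61)
LR = 0.61 / 25.3900

0.0240


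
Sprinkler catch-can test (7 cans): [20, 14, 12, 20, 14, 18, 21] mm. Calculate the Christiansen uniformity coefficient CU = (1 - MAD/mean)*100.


mean = 17.000000 mm
MAD = 3.142857 mm
CU = (1 - 3.142857/17.000000)*100

81.5126 %


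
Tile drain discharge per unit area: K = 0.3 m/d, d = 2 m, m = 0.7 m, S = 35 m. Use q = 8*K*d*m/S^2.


q = 8*K*d*m/S^2
q = 8*0.3*2*0.7/35^2
q = 3.3600 / 1225

0.0027 m/d


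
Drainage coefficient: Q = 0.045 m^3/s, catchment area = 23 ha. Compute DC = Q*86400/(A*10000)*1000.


DC = Q * 86400 / (A * 10000) * 1000
DC = 0.045 * 86400 / (23 * 10000) * 1000
DC = 3888000.0000 / 230000

16.9043 mm/day


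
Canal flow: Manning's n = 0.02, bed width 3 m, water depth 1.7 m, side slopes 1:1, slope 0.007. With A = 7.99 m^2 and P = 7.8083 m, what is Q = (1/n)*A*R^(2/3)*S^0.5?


R = A/P = 7.99/7.8083 = 1.023270
Q = (1/0.02) * 7.99 * 1.023270^(2/3) * 0.007^0.5

33.9411 m^3/s


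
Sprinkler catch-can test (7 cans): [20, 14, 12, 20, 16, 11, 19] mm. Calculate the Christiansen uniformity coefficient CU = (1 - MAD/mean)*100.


mean = 16.000000 mm
MAD = 3.142857 mm
CU = (1 - 3.142857/16.000000)*100

80.3571 %


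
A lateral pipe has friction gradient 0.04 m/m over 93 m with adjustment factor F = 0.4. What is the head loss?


hf = J * L * F = 0.04 * 93 * 0.4 = 1.4880 m

1.4880 m


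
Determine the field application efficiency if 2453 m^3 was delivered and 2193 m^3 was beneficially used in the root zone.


Ea = V_root / V_field * 100 = 2193 / 2453 * 100 = 89.4007%

89.4007 %


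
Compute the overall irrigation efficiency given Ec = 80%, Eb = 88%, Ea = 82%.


Ec = 0.8, Eb = 0.88, Ea = 0.82
E = 0.8 * 0.88 * 0.82 * 100 = 57.7280%

57.7280 %


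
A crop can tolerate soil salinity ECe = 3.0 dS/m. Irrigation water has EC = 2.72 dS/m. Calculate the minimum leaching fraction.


LR = ECiw / (5*ECe - ECiw)
LR = 2.72 / (5*3.0 - 2.72)
LR = 2.72 / 12.2800

0.2215


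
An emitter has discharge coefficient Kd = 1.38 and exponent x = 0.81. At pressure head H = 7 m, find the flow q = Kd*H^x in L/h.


q = Kd * H^x = 1.38 * 7^0.81 = 1.38 * 4.836480

6.6743 L/h


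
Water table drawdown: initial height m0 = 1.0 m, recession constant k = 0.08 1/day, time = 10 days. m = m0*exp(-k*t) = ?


m = m0 * exp(-k*t)
m = 1.0 * exp(-0.08 * 10)
m = 1.0 * exp(-0.8000)

0.4493 m


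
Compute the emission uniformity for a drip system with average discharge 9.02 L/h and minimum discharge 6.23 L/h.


EU = (q_min/q_avg)*100 = (6.23/9.02)*100 = 69.0687%

69.0687 %


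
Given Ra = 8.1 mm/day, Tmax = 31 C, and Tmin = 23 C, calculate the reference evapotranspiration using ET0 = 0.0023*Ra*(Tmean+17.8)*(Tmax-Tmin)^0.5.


Tmean = (Tmax + Tmin)/2 = (31 + 23)/2 = 27.0
ET0 = 0.0023 * 8.1 * (27.0 + 17.8) * sqrt(31 - 23)
ET0 = 0.0023 * 8.1 * 44.8 * 2.828427

2.3607 mm/day


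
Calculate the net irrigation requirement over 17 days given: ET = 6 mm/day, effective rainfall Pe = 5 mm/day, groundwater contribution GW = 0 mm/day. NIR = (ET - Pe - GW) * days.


Daily deficit = ET - Pe - GW = 6 - 5 - 0 = 1 mm/day
NIR = 1 * 17 = 17 mm

17.0000 mm


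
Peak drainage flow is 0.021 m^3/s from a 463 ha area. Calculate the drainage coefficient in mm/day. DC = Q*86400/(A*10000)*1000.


DC = Q * 86400 / (A * 10000) * 1000
DC = 0.021 * 86400 / (463 * 10000) * 1000
DC = 1814400.0000 / 4630000

0.3919 mm/day


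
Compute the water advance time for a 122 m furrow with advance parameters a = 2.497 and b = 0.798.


t = (L/a)^(1/b)
t = (122/2.497)^(1/0.798)
t = 48.858630^(1/0.798)

130.7579 min


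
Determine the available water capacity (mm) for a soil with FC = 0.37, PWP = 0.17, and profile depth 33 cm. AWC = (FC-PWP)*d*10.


AWC = (FC - PWP) * d * 10
AWC = (0.37 - 0.17) * 33 * 10
AWC = 0.2000 * 33 * 10

66.0000 mm


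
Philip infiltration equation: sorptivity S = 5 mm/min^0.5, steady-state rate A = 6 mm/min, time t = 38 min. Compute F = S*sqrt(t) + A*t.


F = S*sqrt(t) + A*t
F = 5*sqrt(38) + 6*38
F = 5*6.164414 + 228

258.8221 mm


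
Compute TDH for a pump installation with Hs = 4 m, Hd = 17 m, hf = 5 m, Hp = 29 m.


TDH = Hs + Hd + hf + Hp = 4 + 17 + 5 + 29 = 55

55 m


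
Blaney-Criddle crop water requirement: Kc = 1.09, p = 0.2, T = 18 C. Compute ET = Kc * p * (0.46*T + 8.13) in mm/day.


ET = Kc * p * (0.46*T + 8.13)
ET = 1.09 * 0.2 * (0.46*18 + 8.13)
ET = 1.09 * 0.2 * 16.4100

3.5774 mm/day


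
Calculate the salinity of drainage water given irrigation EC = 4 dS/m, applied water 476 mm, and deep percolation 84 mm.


EC_dw = EC_iw * D_iw / D_dw
EC_dw = 4 * 476 / 84
EC_dw = 1904 / 84

22.6667 dS/m


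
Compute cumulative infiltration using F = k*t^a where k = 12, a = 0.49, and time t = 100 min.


F = k * t^a = 12 * 100^0.49
F = 12 * 9.549926

114.5991 mm


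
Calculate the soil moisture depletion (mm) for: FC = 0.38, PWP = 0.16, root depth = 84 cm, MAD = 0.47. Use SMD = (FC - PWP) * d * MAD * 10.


SMD = (FC - PWP) * d * MAD * 10
SMD = (0.38 - 0.16) * 84 * 0.47 * 10
SMD = 0.2200 * 84 * 0.47 * 10

86.8560 mm


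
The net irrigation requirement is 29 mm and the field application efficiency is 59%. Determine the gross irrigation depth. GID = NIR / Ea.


Ea = 59% = 0.59
GID = NIR / Ea = 29 / 0.59 = 49.1525 mm

49.1525 mm


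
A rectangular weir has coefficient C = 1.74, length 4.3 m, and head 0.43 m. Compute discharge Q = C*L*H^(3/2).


Q = C * L * H^(3/2) = 1.74 * 4.3 * 0.43^1.5 = 1.74 * 4.3 * 0.281970

2.1097 m^3/s


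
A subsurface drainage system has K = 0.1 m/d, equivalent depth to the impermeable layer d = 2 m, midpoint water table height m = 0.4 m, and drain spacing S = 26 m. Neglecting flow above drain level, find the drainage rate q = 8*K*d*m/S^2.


q = 8*K*d*m/S^2
q = 8*0.1*2*0.4/26^2
q = 0.6400 / 676

9.4675e-04 m/d


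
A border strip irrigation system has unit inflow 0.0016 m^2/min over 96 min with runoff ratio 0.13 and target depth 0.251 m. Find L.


L = q*t/((1+r)*Z)
L = 0.0016*96/((1+0.13)*0.251)
L = 0.1536/0.28363

0.5416 m


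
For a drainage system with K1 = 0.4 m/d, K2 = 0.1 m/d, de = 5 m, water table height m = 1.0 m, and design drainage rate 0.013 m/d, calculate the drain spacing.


S^2 = 8*K2*de*m/q + 4*K1*m^2/q
S^2 = 8*0.1*5*1.0/0.013 + 4*0.4*1.0^2/0.013
S = sqrt(430.7692)

20.7550 m


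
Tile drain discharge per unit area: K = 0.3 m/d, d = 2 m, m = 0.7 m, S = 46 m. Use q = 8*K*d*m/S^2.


q = 8*K*d*m/S^2
q = 8*0.3*2*0.7/46^2
q = 3.3600 / 2116

0.0016 m/d


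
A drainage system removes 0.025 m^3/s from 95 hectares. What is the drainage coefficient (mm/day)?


DC = Q * 86400 / (A * 10000) * 1000
DC = 0.025 * 86400 / (95 * 10000) * 1000
DC = 2160000.0000 / 950000

2.2737 mm/day


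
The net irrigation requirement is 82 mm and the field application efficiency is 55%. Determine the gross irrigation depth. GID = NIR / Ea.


Ea = 55% = 0.55
GID = NIR / Ea = 82 / 0.55 = 149.0909 mm

149.0909 mm


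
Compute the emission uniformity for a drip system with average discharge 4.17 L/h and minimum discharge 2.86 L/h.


EU = (q_min/q_avg)*100 = (2.86/4.17)*100 = 68.5851%

68.5851 %


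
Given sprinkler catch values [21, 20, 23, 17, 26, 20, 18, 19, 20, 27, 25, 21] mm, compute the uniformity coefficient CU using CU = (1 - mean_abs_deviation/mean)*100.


mean = 21.416667 mm
MAD = 2.555556 mm
CU = (1 - 2.555556/21.416667)*100

88.0674 %


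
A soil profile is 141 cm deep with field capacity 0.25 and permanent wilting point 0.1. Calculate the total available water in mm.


AWC = (FC - PWP) * d * 10
AWC = (0.25 - 0.1) * 141 * 10
AWC = 0.1500 * 141 * 10

211.5000 mm


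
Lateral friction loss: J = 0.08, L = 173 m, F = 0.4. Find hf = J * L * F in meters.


hf = J * L * F = 0.08 * 173 * 0.4 = 5.5360 m

5.5360 m


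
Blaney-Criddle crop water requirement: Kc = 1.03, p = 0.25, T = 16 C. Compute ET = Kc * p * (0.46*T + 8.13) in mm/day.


ET = Kc * p * (0.46*T + 8.13)
ET = 1.03 * 0.25 * (0.46*16 + 8.13)
ET = 1.03 * 0.25 * 15.4900

3.9887 mm/day


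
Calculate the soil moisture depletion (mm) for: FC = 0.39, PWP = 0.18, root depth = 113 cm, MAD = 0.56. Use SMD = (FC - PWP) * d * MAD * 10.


SMD = (FC - PWP) * d * MAD * 10
SMD = (0.39 - 0.18) * 113 * 0.56 * 10
SMD = 0.2100 * 113 * 0.56 * 10

132.8880 mm


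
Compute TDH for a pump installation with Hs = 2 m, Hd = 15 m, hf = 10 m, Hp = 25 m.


TDH = Hs + Hd + hf + Hp = 2 + 15 + 10 + 25 = 52

52 m


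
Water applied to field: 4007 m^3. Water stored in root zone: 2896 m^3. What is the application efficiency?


Ea = V_root / V_field * 100 = 2896 / 4007 * 100 = 72.2735%

72.2735 %


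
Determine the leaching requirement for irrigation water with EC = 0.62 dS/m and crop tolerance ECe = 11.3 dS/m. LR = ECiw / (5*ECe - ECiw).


LR = ECiw / (5*ECe - ECiw)
LR = 0.62 / (5*11.3 - 0.62)
LR = 0.62 / 55.8800

0.0111


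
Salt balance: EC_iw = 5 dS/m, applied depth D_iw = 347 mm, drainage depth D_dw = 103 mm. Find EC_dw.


EC_dw = EC_iw * D_iw / D_dw
EC_dw = 5 * 347 / 103
EC_dw = 1735 / 103

16.8447 dS/m


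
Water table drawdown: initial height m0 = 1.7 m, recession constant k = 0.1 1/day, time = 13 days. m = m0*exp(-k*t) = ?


m = m0 * exp(-k*t)
m = 1.7 * exp(-0.1 * 13)
m = 1.7 * exp(-1.3000)

0.4633 m


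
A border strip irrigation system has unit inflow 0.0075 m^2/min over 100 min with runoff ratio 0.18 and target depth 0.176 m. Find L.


L = q*t/((1+r)*Z)
L = 0.0075*100/((1+0.18)*0.176)
L = 0.75/0.20768

3.6113 m


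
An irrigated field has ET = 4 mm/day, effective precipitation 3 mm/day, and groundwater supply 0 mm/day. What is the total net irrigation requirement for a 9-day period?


Daily deficit = ET - Pe - GW = 4 - 3 - 0 = 1 mm/day
NIR = 1 * 9 = 9 mm

9.0000 mm


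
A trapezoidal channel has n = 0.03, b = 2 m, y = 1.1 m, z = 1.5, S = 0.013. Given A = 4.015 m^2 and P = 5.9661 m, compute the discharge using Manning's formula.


R = A/P = 4.015/5.9661 = 0.672969
Q = (1/0.03) * 4.015 * 0.672969^(2/3) * 0.013^0.5

11.7183 m^3/s


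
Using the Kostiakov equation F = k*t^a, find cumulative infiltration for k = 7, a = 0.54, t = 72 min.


F = k * t^a = 7 * 72^0.54
F = 7 * 10.068379

70.4787 mm


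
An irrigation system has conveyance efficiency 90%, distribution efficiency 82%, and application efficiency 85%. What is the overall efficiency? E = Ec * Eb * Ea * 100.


Ec = 0.9, Eb = 0.82, Ea = 0.85
E = 0.9 * 0.82 * 0.85 * 100 = 62.7300%

62.7300 %
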